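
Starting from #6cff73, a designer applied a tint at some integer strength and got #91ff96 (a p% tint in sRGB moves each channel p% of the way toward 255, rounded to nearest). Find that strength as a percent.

#6cff73 is rgb(108, 255, 115); #91ff96 is rgb(145, 255, 150).
On the R channel (widest range): 145 ≈ 108 + (p/100)(255 − 108), so p ≈ 100×(145 − 108)/(255 − 108) = 3700/147 = 25.17.
p = 25 reproduces all three channels after rounding.

25%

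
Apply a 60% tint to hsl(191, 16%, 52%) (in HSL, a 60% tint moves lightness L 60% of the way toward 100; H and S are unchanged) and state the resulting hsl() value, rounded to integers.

hsl(191, 16%, 81%)

L moves 60% from 52 toward 100: 52 + 28.8 = 80.8 → 81.
H and S are unchanged.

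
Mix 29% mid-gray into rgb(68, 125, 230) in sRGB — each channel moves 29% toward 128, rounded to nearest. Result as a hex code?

A 29% tone moves each channel 29% toward 128:
  R: 68 + 17.4 = 85.4 → 85
  G: 125 + 0.87 = 125.87 → 126
  B: 230 + 0.29×(128−230) = 230 − 29.58 = 200.42 → 200
rgb(85, 126, 200) = #557ec8.

#557ec8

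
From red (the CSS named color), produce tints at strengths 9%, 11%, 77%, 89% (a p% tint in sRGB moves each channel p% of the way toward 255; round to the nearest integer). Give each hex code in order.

CSS red is rgb(255, 0, 0).
9%: (255→255, 0 + 22.95 = 22.95→23, 0 + 22.95 = 22.95→23) → #ff1717
11%: (255→255, 0 + 28.05 = 28.05→28, 0 + 28.05 = 28.05→28) → #ff1c1c
77%: (255→255, 0 + 196.35 = 196.35→196, 0 + 196.35 = 196.35→196) → #ffc4c4
89%: (255→255, 0 + 226.95 = 226.95→227, 0 + 226.95 = 226.95→227) → #ffe3e3

#ff1717, #ff1c1c, #ffc4c4, #ffe3e3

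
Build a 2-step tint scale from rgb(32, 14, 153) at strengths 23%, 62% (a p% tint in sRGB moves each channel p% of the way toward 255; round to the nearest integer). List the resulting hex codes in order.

23%: (32 + 51.29 = 83.29→83, 14 + 55.43 = 69.43→69, 153 + 23.46 = 176.46→176) → #5345b0
62%: (32 + 138.26 = 170.26→170, 14 + 149.42 = 163.42→163, 153 + 63.24 = 216.24→216) → #aaa3d8

#5345b0, #aaa3d8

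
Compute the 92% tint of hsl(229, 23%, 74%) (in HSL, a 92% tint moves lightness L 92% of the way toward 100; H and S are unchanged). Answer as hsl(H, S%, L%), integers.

hsl(229, 23%, 98%)

L moves 92% from 74 toward 100: 74 + 23.92 = 97.92 → 98.
H and S are unchanged.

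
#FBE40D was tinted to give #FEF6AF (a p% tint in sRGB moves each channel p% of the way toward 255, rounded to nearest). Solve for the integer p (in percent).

67%

#FBE40D is rgb(251, 228, 13); #FEF6AF is rgb(254, 246, 175).
On the B channel (widest range): 175 ≈ 13 + (p/100)(255 − 13), so p ≈ 100×(175 − 13)/(255 − 13) = 16200/242 = 66.94.
p = 67 reproduces all three channels after rounding.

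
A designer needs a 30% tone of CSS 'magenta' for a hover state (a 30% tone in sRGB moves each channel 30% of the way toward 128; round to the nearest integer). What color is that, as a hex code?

CSS magenta is rgb(255, 0, 255).
Lerp each channel 30% toward 128:
  R: 255 + 0.3×(128−255) = 255 − 38.1 = 216.9 → 217
  G: 0 + 38.4 = 38.4 → 38
  B: 255 − 38.1 = 216.9 → 217
rgb(217, 38, 217) = #D926D9.

#D926D9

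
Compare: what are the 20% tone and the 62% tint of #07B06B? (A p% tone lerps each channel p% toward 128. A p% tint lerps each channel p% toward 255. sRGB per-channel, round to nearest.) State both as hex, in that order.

#1FA66F, #A1E1C7

#07B06B is rgb(7, 176, 107).
20% tone:
  R: 7 + 24.2 = 31.2 → 31
  G: 176 − 9.6 = 166.4 → 166
  B: 107 + 0.2×(128−107) = 107 + 4.2 = 111.2 → 111
  → #1FA66F
62% tint:
  R: 7 + 0.62×(255−7) = 7 + 153.76 = 160.76 → 161
  G: 176 + 0.62×(255−176) = 176 + 48.98 = 224.98 → 225
  B: 107 + 0.62×(255−107) = 107 + 91.76 = 198.76 → 199
  → #A1E1C7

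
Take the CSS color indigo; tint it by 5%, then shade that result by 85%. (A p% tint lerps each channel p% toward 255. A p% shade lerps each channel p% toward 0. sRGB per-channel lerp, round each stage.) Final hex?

CSS indigo is rgb(75, 0, 130).
A 5% tint moves each channel 5% toward 255:
  R: 75 + 9 = 84 → 84
  G: 0 + 0.05×(255−0) = 0 + 12.75 = 12.75 → 13
  B: 130 + 0.05×(255−130) = 130 + 6.25 = 136.25 → 136
After the tint: rgb(84, 13, 136) = #540d88.
An 85% shade moves each channel 85% toward 0:
  R: 84 + 0.85×(0−84) = 84 − 71.4 = 12.6 → 13
  G: 13 + 0.85×(0−13) = 13 − 11.05 = 1.95 → 2
  B: 136 − 115.6 = 20.4 → 20
rgb(13, 2, 20) = #0d0214.

#0d0214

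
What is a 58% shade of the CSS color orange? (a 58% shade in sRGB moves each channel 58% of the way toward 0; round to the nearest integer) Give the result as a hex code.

CSS orange is rgb(255, 165, 0).
Per channel, c → c + 0.58(0 − c):
  R: 255 − 147.9 = 107.1 → 107
  G: 165 + 0.58×(0−165) = 165 − 95.7 = 69.3 → 69
  B: 0 + 0.58×(0−0) = 0 + 0 = 0 → 0
rgb(107, 69, 0) = #6B4500.

#6B4500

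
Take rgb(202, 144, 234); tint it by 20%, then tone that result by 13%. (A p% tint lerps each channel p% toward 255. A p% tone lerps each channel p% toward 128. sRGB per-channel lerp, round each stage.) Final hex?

Per channel, c → c + 0.2(255 − c):
  R: 202 + 0.2×(255−202) = 202 + 10.6 = 212.6 → 213
  G: 144 + 22.2 = 166.2 → 166
  B: 234 + 0.2×(255−234) = 234 + 4.2 = 238.2 → 238
After the tint: rgb(213, 166, 238) = #d5a6ee.
Per channel, c → c + 0.13(128 − c):
  R: 213 + 0.13×(128−213) = 213 − 11.05 = 201.95 → 202
  G: 166 − 4.94 = 161.06 → 161
  B: 238 + 0.13×(128−238) = 238 − 14.3 = 223.7 → 224
rgb(202, 161, 224) = #caa1e0.

#caa1e0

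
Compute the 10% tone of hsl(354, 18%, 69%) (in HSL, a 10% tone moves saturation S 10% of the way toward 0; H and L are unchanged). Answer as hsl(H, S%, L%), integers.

S moves 10% from 18 toward 0: 18 − 1.8 = 16.2 → 16.
H and L are unchanged.

hsl(354, 16%, 69%)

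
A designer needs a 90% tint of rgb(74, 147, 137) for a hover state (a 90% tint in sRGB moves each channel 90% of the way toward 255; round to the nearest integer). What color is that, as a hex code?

A 90% tint moves each channel 90% toward 255:
  R: 74 + 162.9 = 236.9 → 237
  G: 147 + 97.2 = 244.2 → 244
  B: 137 + 106.2 = 243.2 → 243
rgb(237, 244, 243) = #EDF4F3.

#EDF4F3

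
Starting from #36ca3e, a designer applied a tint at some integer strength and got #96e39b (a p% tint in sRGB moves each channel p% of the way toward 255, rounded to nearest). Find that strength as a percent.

#36ca3e is rgb(54, 202, 62); #96e39b is rgb(150, 227, 155).
On the R channel (widest range): 150 ≈ 54 + (p/100)(255 − 54), so p ≈ 100×(150 − 54)/(255 − 54) = 9600/201 = 47.76.
p = 48 reproduces all three channels after rounding.

48%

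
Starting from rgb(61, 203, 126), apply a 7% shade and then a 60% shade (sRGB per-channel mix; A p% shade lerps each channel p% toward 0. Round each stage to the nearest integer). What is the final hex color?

Per channel, c → c + 0.07(0 − c):
  R: 61 − 4.27 = 56.73 → 57
  G: 203 + 0.07×(0−203) = 203 − 14.21 = 188.79 → 189
  B: 126 + 0.07×(0−126) = 126 − 8.82 = 117.18 → 117
After the shade: rgb(57, 189, 117) = #39BD75.
Per channel, c → c + 0.6(0 − c):
  R: 57 + 0.6×(0−57) = 57 − 34.2 = 22.8 → 23
  G: 189 + 0.6×(0−189) = 189 − 113.4 = 75.6 → 76
  B: 117 − 70.2 = 46.8 → 47
rgb(23, 76, 47) = #174C2F.

#174C2F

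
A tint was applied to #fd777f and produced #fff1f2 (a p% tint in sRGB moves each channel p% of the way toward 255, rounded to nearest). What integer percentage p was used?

#fd777f is rgb(253, 119, 127); #fff1f2 is rgb(255, 241, 242).
On the G channel (widest range): 241 ≈ 119 + (p/100)(255 − 119), so p ≈ 100×(241 − 119)/(255 − 119) = 12200/136 = 89.71.
p = 90 reproduces all three channels after rounding.

90%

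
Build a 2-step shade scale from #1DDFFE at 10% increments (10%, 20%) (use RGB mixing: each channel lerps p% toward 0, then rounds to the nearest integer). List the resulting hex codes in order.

#1AC9E5, #17B2CB

#1DDFFE is rgb(29, 223, 254).
10%: (29 − 2.9 = 26.1→26, 223 − 22.3 = 200.7→201, 254 − 25.4 = 228.6→229) → #1AC9E5
20%: (29 − 5.8 = 23.2→23, 223 − 44.6 = 178.4→178, 254 − 50.8 = 203.2→203) → #17B2CB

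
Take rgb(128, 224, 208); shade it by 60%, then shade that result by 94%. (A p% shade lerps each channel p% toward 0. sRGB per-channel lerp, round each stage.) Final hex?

#030505

Per channel, c → c + 0.6(0 − c):
  R: 128 + 0.6×(0−128) = 128 − 76.8 = 51.2 → 51
  G: 224 + 0.6×(0−224) = 224 − 134.4 = 89.6 → 90
  B: 208 − 124.8 = 83.2 → 83
After the shade: rgb(51, 90, 83) = #335a53.
Per channel, c → c + 0.94(0 − c):
  R: 51 + 0.94×(0−51) = 51 − 47.94 = 3.06 → 3
  G: 90 + 0.94×(0−90) = 90 − 84.6 = 5.4 → 5
  B: 83 + 0.94×(0−83) = 83 − 78.02 = 4.98 → 5
rgb(3, 5, 5) = #030505.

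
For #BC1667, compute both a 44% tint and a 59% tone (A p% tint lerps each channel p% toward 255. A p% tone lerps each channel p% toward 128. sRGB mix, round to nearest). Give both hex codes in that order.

#D97DAA, #995576

#BC1667 is rgb(188, 22, 103).
44% tint:
  R: 188 + 0.44×(255−188) = 188 + 29.48 = 217.48 → 217
  G: 22 + 0.44×(255−22) = 22 + 102.52 = 124.52 → 125
  B: 103 + 0.44×(255−103) = 103 + 66.88 = 169.88 → 170
  → #D97DAA
59% tone:
  R: 188 + 0.59×(128−188) = 188 − 35.4 = 152.6 → 153
  G: 22 + 0.59×(128−22) = 22 + 62.54 = 84.54 → 85
  B: 103 + 0.59×(128−103) = 103 + 14.75 = 117.75 → 118
  → #995576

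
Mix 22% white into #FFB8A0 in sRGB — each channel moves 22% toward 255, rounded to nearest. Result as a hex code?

#FFB8A0 is rgb(255, 184, 160).
Per channel, c → c + 0.22(255 − c):
  R: 255 + 0.22×(255−255) = 255 + 0 = 255 → 255
  G: 184 + 0.22×(255−184) = 184 + 15.62 = 199.62 → 200
  B: 160 + 20.9 = 180.9 → 181
rgb(255, 200, 181) = #FFC8B5.

#FFC8B5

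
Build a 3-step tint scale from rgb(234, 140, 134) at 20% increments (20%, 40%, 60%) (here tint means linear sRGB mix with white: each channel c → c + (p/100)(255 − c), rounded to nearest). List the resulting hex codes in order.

#EEA39E, #F2BAB6, #F7D1CF

20%: (234 + 4.2 = 238.2→238, 140 + 23 = 163→163, 134 + 24.2 = 158.2→158) → #EEA39E
40%: (234 + 8.4 = 242.4→242, 140 + 46 = 186→186, 134 + 48.4 = 182.4→182) → #F2BAB6
60%: (234 + 12.6 = 246.6→247, 140 + 69 = 209→209, 134 + 72.6 = 206.6→207) → #F7D1CF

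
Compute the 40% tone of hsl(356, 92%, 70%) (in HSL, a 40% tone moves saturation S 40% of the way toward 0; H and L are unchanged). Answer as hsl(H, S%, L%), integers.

hsl(356, 55%, 70%)

S moves 40% from 92 toward 0: 92 − 36.8 = 55.2 → 55.
H and L are unchanged.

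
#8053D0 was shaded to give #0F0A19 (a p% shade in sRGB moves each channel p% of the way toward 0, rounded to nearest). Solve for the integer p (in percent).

88%

#8053D0 is rgb(128, 83, 208); #0F0A19 is rgb(15, 10, 25).
On the B channel (widest range): 25 ≈ 208 + (p/100)(0 − 208), so p ≈ 100×(25 − 208)/(0 − 208) = -18300/-208 = 87.98.
p = 88 reproduces all three channels after rounding.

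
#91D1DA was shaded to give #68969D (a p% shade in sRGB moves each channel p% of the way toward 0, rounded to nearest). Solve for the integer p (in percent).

28%

#91D1DA is rgb(145, 209, 218); #68969D is rgb(104, 150, 157).
On the B channel (widest range): 157 ≈ 218 + (p/100)(0 − 218), so p ≈ 100×(157 − 218)/(0 − 218) = -6100/-218 = 27.98.
p = 28 reproduces all three channels after rounding.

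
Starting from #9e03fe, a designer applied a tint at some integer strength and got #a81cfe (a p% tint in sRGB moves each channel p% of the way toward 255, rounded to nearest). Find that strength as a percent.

10%

#9e03fe is rgb(158, 3, 254); #a81cfe is rgb(168, 28, 254).
On the G channel (widest range): 28 ≈ 3 + (p/100)(255 − 3), so p ≈ 100×(28 − 3)/(255 − 3) = 2500/252 = 9.92.
p = 10 reproduces all three channels after rounding.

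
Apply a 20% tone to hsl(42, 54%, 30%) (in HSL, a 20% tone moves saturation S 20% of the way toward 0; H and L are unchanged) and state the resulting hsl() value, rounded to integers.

S moves 20% from 54 toward 0: 54 − 10.8 = 43.2 → 43.
H and L are unchanged.

hsl(42, 43%, 30%)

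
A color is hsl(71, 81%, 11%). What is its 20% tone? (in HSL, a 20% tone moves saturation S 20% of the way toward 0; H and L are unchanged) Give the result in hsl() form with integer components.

S moves 20% from 81 toward 0: 81 − 16.2 = 64.8 → 65.
H and L are unchanged.

hsl(71, 65%, 11%)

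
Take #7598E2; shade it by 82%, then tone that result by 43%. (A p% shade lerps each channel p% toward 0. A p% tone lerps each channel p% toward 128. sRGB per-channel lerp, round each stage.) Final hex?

#43464E

#7598E2 is rgb(117, 152, 226).
Per channel, c → c + 0.82(0 − c):
  R: 117 − 95.94 = 21.06 → 21
  G: 152 + 0.82×(0−152) = 152 − 124.64 = 27.36 → 27
  B: 226 − 185.32 = 40.68 → 41
After the shade: rgb(21, 27, 41) = #151B29.
A 43% tone moves each channel 43% toward 128:
  R: 21 + 46.01 = 67.01 → 67
  G: 27 + 43.43 = 70.43 → 70
  B: 41 + 37.41 = 78.41 → 78
rgb(67, 70, 78) = #43464E.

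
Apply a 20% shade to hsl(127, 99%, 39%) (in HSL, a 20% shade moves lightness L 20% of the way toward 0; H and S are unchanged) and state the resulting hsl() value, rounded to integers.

L moves 20% from 39 toward 0: 39 − 7.8 = 31.2 → 31.
H and S are unchanged.

hsl(127, 99%, 31%)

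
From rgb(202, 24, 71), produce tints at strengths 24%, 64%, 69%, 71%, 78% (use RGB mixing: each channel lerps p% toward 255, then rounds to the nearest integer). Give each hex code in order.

#d74f73, #ecacbd, #efb7c6, #f0bcca, #f3ccd7

24%: (202 + 12.72 = 214.72→215, 24 + 55.44 = 79.44→79, 71 + 44.16 = 115.16→115) → #d74f73
64%: (202 + 33.92 = 235.92→236, 24 + 147.84 = 171.84→172, 71 + 117.76 = 188.76→189) → #ecacbd
69%: (202 + 36.57 = 238.57→239, 24 + 159.39 = 183.39→183, 71 + 126.96 = 197.96→198) → #efb7c6
71%: (202 + 37.63 = 239.63→240, 24 + 164.01 = 188.01→188, 71 + 130.64 = 201.64→202) → #f0bcca
78%: (202 + 41.34 = 243.34→243, 24 + 180.18 = 204.18→204, 71 + 143.52 = 214.52→215) → #f3ccd7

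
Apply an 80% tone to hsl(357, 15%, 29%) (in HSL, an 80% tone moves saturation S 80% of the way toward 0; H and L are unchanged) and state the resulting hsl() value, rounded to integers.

S moves 80% from 15 toward 0: 15 − 12 = 3 → 3.
H and L are unchanged.

hsl(357, 3%, 29%)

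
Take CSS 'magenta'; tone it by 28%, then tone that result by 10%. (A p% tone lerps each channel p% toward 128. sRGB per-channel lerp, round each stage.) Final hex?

#D22DD2

CSS magenta is rgb(255, 0, 255).
Lerp each channel 28% toward 128:
  R: 255 + 0.28×(128−255) = 255 − 35.56 = 219.44 → 219
  G: 0 + 0.28×(128−0) = 0 + 35.84 = 35.84 → 36
  B: 255 + 0.28×(128−255) = 255 − 35.56 = 219.44 → 219
After the tone: rgb(219, 36, 219) = #DB24DB.
Per channel, c → c + 0.1(128 − c):
  R: 219 + 0.1×(128−219) = 219 − 9.1 = 209.9 → 210
  G: 36 + 0.1×(128−36) = 36 + 9.2 = 45.2 → 45
  B: 219 + 0.1×(128−219) = 219 − 9.1 = 209.9 → 210
rgb(210, 45, 210) = #D22DD2.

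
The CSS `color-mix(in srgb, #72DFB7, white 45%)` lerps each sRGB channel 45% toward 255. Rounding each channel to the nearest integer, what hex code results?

#72DFB7 is rgb(114, 223, 183).
Lerp each channel 45% toward 255:
  R: 114 + 0.45×(255−114) = 114 + 63.45 = 177.45 → 177
  G: 223 + 14.4 = 237.4 → 237
  B: 183 + 0.45×(255−183) = 183 + 32.4 = 215.4 → 215
rgb(177, 237, 215) = #B1EDD7.

#B1EDD7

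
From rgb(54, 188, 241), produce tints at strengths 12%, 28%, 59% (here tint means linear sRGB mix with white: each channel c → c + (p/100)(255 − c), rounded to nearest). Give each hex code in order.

12%: (54 + 24.12 = 78.12→78, 188 + 8.04 = 196.04→196, 241 + 1.68 = 242.68→243) → #4EC4F3
28%: (54 + 56.28 = 110.28→110, 188 + 18.76 = 206.76→207, 241 + 3.92 = 244.92→245) → #6ECFF5
59%: (54 + 118.59 = 172.59→173, 188 + 39.53 = 227.53→228, 241 + 8.26 = 249.26→249) → #ADE4F9

#4EC4F3, #6ECFF5, #ADE4F9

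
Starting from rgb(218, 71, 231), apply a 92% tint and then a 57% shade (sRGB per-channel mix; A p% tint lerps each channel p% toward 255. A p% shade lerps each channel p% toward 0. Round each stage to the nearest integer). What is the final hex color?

#6c676d

A 92% tint moves each channel 92% toward 255:
  R: 218 + 0.92×(255−218) = 218 + 34.04 = 252.04 → 252
  G: 71 + 0.92×(255−71) = 71 + 169.28 = 240.28 → 240
  B: 231 + 22.08 = 253.08 → 253
After the tint: rgb(252, 240, 253) = #fcf0fd.
A 57% shade moves each channel 57% toward 0:
  R: 252 + 0.57×(0−252) = 252 − 143.64 = 108.36 → 108
  G: 240 − 136.8 = 103.2 → 103
  B: 253 + 0.57×(0−253) = 253 − 144.21 = 108.79 → 109
rgb(108, 103, 109) = #6c676d.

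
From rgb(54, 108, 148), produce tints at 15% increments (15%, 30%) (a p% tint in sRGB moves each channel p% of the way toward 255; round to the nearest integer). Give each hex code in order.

15%: (54 + 30.15 = 84.15→84, 108 + 22.05 = 130.05→130, 148 + 16.05 = 164.05→164) → #5482A4
30%: (54 + 60.3 = 114.3→114, 108 + 44.1 = 152.1→152, 148 + 32.1 = 180.1→180) → #7298B4

#5482A4, #7298B4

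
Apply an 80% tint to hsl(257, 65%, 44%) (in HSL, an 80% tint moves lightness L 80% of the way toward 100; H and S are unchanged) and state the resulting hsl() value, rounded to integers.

hsl(257, 65%, 89%)

L moves 80% from 44 toward 100: 44 + 44.8 = 88.8 → 89.
H and S are unchanged.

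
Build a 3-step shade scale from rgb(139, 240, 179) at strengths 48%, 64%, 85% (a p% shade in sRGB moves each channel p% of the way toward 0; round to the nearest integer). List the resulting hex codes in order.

#487D5D, #325640, #15241B

48%: (139 − 66.72 = 72.28→72, 240 − 115.2 = 124.8→125, 179 − 85.92 = 93.08→93) → #487D5D
64%: (139 − 88.96 = 50.04→50, 240 − 153.6 = 86.4→86, 179 − 114.56 = 64.44→64) → #325640
85%: (139 − 118.15 = 20.85→21, 240 − 204 = 36→36, 179 − 152.15 = 26.85→27) → #15241B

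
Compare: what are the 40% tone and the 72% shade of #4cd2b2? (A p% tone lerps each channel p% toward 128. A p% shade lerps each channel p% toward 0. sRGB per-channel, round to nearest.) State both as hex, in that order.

#4cd2b2 is rgb(76, 210, 178).
40% tone:
  R: 76 + 0.4×(128−76) = 76 + 20.8 = 96.8 → 97
  G: 210 − 32.8 = 177.2 → 177
  B: 178 + 0.4×(128−178) = 178 − 20 = 158 → 158
  → #61b19e
72% shade:
  R: 76 + 0.72×(0−76) = 76 − 54.72 = 21.28 → 21
  G: 210 + 0.72×(0−210) = 210 − 151.2 = 58.8 → 59
  B: 178 + 0.72×(0−178) = 178 − 128.16 = 49.84 → 50
  → #153b32

#61b19e, #153b32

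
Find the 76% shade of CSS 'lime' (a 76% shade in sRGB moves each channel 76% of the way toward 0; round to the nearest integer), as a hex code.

#003D00

CSS lime is rgb(0, 255, 0).
A 76% shade moves each channel 76% toward 0:
  R: 0 + 0 = 0 → 0
  G: 255 − 193.8 = 61.2 → 61
  B: 0 + 0.76×(0−0) = 0 + 0 = 0 → 0
rgb(0, 61, 0) = #003D00.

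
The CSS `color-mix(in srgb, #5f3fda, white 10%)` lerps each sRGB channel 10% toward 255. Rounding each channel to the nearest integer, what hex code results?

#5f3fda is rgb(95, 63, 218).
A 10% tint moves each channel 10% toward 255:
  R: 95 + 16 = 111 → 111
  G: 63 + 19.2 = 82.2 → 82
  B: 218 + 3.7 = 221.7 → 222
rgb(111, 82, 222) = #6f52de.

#6f52de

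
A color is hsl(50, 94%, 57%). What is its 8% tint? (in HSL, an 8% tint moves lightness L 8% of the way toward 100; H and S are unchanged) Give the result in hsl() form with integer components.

L moves 8% from 57 toward 100: 57 + 3.44 = 60.44 → 60.
H and S are unchanged.

hsl(50, 94%, 60%)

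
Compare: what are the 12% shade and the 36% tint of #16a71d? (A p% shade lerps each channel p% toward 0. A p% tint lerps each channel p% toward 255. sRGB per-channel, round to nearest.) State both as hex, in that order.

#16a71d is rgb(22, 167, 29).
12% shade:
  R: 22 + 0.12×(0−22) = 22 − 2.64 = 19.36 → 19
  G: 167 + 0.12×(0−167) = 167 − 20.04 = 146.96 → 147
  B: 29 + 0.12×(0−29) = 29 − 3.48 = 25.52 → 26
  → #13931a
36% tint:
  R: 22 + 0.36×(255−22) = 22 + 83.88 = 105.88 → 106
  G: 167 + 0.36×(255−167) = 167 + 31.68 = 198.68 → 199
  B: 29 + 0.36×(255−29) = 29 + 81.36 = 110.36 → 110
  → #6ac76e

#13931a, #6ac76e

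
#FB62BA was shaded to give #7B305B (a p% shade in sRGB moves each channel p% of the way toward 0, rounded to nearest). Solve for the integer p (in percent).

51%

#FB62BA is rgb(251, 98, 186); #7B305B is rgb(123, 48, 91).
On the R channel (widest range): 123 ≈ 251 + (p/100)(0 − 251), so p ≈ 100×(123 − 251)/(0 − 251) = -12800/-251 = 51.00.
p = 51 reproduces all three channels after rounding.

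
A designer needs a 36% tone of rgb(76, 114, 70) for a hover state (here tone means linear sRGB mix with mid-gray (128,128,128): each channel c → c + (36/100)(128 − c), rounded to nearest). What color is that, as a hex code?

Per channel, c → c + 0.36(128 − c):
  R: 76 + 18.72 = 94.72 → 95
  G: 114 + 5.04 = 119.04 → 119
  B: 70 + 0.36×(128−70) = 70 + 20.88 = 90.88 → 91
rgb(95, 119, 91) = #5f775b.

#5f775b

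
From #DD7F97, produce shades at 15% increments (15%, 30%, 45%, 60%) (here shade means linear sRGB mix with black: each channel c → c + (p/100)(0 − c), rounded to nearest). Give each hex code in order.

#DD7F97 is rgb(221, 127, 151).
15%: (221 − 33.15 = 187.85→188, 127 − 19.05 = 107.95→108, 151 − 22.65 = 128.35→128) → #BC6C80
30%: (221 − 66.3 = 154.7→155, 127 − 38.1 = 88.9→89, 151 − 45.3 = 105.7→106) → #9B596A
45%: (221 − 99.45 = 121.55→122, 127 − 57.15 = 69.85→70, 151 − 67.95 = 83.05→83) → #7A4653
60%: (221 − 132.6 = 88.4→88, 127 − 76.2 = 50.8→51, 151 − 90.6 = 60.4→60) → #58333C

#BC6C80, #9B596A, #7A4653, #58333C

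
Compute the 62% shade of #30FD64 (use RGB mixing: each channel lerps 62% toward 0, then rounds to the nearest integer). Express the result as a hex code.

#30FD64 is rgb(48, 253, 100).
Per channel, c → c + 0.62(0 − c):
  R: 48 − 29.76 = 18.24 → 18
  G: 253 + 0.62×(0−253) = 253 − 156.86 = 96.14 → 96
  B: 100 − 62 = 38 → 38
rgb(18, 96, 38) = #126026.

#126026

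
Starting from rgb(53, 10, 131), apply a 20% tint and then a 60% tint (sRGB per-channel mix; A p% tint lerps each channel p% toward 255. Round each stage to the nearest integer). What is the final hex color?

Lerp each channel 20% toward 255:
  R: 53 + 40.4 = 93.4 → 93
  G: 10 + 49 = 59 → 59
  B: 131 + 0.2×(255−131) = 131 + 24.8 = 155.8 → 156
After the tint: rgb(93, 59, 156) = #5D3B9C.
A 60% tint moves each channel 60% toward 255:
  R: 93 + 97.2 = 190.2 → 190
  G: 59 + 0.6×(255−59) = 59 + 117.6 = 176.6 → 177
  B: 156 + 59.4 = 215.4 → 215
rgb(190, 177, 215) = #BEB1D7.

#BEB1D7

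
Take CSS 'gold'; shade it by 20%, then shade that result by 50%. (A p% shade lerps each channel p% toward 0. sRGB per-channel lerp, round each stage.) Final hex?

#665600

CSS gold is rgb(255, 215, 0).
Lerp each channel 20% toward 0:
  R: 255 − 51 = 204 → 204
  G: 215 + 0.2×(0−215) = 215 − 43 = 172 → 172
  B: 0 + 0.2×(0−0) = 0 + 0 = 0 → 0
After the shade: rgb(204, 172, 0) = #CCAC00.
Per channel, c → c + 0.5(0 − c):
  R: 204 + 0.5×(0−204) = 204 − 102 = 102 → 102
  G: 172 − 86 = 86 → 86
  B: 0 + 0.5×(0−0) = 0 + 0 = 0 → 0
rgb(102, 86, 0) = #665600.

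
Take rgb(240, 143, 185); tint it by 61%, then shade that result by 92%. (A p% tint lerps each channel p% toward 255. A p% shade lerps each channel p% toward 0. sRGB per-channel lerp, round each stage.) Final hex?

A 61% tint moves each channel 61% toward 255:
  R: 240 + 0.61×(255−240) = 240 + 9.15 = 249.15 → 249
  G: 143 + 0.61×(255−143) = 143 + 68.32 = 211.32 → 211
  B: 185 + 0.61×(255−185) = 185 + 42.7 = 227.7 → 228
After the tint: rgb(249, 211, 228) = #F9D3E4.
A 92% shade moves each channel 92% toward 0:
  R: 249 + 0.92×(0−249) = 249 − 229.08 = 19.92 → 20
  G: 211 − 194.12 = 16.88 → 17
  B: 228 − 209.76 = 18.24 → 18
rgb(20, 17, 18) = #141112.

#141112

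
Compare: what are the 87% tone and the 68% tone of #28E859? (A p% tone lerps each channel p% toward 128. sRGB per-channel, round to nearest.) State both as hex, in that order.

#28E859 is rgb(40, 232, 89).
87% tone:
  R: 40 + 0.87×(128−40) = 40 + 76.56 = 116.56 → 117
  G: 232 + 0.87×(128−232) = 232 − 90.48 = 141.52 → 142
  B: 89 + 33.93 = 122.93 → 123
  → #758E7B
68% tone:
  R: 40 + 0.68×(128−40) = 40 + 59.84 = 99.84 → 100
  G: 232 + 0.68×(128−232) = 232 − 70.72 = 161.28 → 161
  B: 89 + 0.68×(128−89) = 89 + 26.52 = 115.52 → 116
  → #64A174

#758E7B, #64A174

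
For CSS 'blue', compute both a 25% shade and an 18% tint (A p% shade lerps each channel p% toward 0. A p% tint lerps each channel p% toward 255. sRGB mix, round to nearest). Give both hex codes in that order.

#0000BF, #2E2EFF

CSS blue is rgb(0, 0, 255).
25% shade:
  R: 0 + 0.25×(0−0) = 0 + 0 = 0 → 0
  G: 0 + 0.25×(0−0) = 0 + 0 = 0 → 0
  B: 255 − 63.75 = 191.25 → 191
  → #0000BF
18% tint:
  R: 0 + 0.18×(255−0) = 0 + 45.9 = 45.9 → 46
  G: 0 + 0.18×(255−0) = 0 + 45.9 = 45.9 → 46
  B: 255 + 0.18×(255−255) = 255 + 0 = 255 → 255
  → #2E2EFF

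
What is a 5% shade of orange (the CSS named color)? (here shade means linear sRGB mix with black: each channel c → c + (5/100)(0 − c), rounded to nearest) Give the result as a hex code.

#f29d00

CSS orange is rgb(255, 165, 0).
Per channel, c → c + 0.05(0 − c):
  R: 255 − 12.75 = 242.25 → 242
  G: 165 − 8.25 = 156.75 → 157
  B: 0 + 0 = 0 → 0
rgb(242, 157, 0) = #f29d00.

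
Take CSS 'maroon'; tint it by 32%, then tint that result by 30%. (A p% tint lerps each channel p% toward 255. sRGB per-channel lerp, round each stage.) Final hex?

CSS maroon is rgb(128, 0, 0).
Per channel, c → c + 0.32(255 − c):
  R: 128 + 0.32×(255−128) = 128 + 40.64 = 168.64 → 169
  G: 0 + 81.6 = 81.6 → 82
  B: 0 + 81.6 = 81.6 → 82
After the tint: rgb(169, 82, 82) = #A95252.
A 30% tint moves each channel 30% toward 255:
  R: 169 + 25.8 = 194.8 → 195
  G: 82 + 0.3×(255−82) = 82 + 51.9 = 133.9 → 134
  B: 82 + 0.3×(255−82) = 82 + 51.9 = 133.9 → 134
rgb(195, 134, 134) = #C38686.

#C38686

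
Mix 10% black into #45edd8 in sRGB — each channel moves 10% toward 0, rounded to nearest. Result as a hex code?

#45edd8 is rgb(69, 237, 216).
A 10% shade moves each channel 10% toward 0:
  R: 69 + 0.1×(0−69) = 69 − 6.9 = 62.1 → 62
  G: 237 − 23.7 = 213.3 → 213
  B: 216 − 21.6 = 194.4 → 194
rgb(62, 213, 194) = #3ed5c2.

#3ed5c2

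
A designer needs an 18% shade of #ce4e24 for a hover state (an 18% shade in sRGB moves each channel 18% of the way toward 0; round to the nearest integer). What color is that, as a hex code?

#ce4e24 is rgb(206, 78, 36).
An 18% shade moves each channel 18% toward 0:
  R: 206 − 37.08 = 168.92 → 169
  G: 78 + 0.18×(0−78) = 78 − 14.04 = 63.96 → 64
  B: 36 − 6.48 = 29.52 → 30
rgb(169, 64, 30) = #a9401e.

#a9401e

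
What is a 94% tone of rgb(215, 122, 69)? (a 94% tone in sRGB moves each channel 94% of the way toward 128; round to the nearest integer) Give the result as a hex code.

A 94% tone moves each channel 94% toward 128:
  R: 215 − 81.78 = 133.22 → 133
  G: 122 + 5.64 = 127.64 → 128
  B: 69 + 55.46 = 124.46 → 124
rgb(133, 128, 124) = #85807c.

#85807c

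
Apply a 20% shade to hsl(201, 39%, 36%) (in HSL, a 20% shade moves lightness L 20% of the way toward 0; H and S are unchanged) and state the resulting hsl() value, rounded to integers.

hsl(201, 39%, 29%)

L moves 20% from 36 toward 0: 36 − 7.2 = 28.8 → 29.
H and S are unchanged.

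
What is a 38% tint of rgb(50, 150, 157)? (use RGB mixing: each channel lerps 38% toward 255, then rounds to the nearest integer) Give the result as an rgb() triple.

Lerp each channel 38% toward 255:
  R: 50 + 77.9 = 127.9 → 128
  G: 150 + 39.9 = 189.9 → 190
  B: 157 + 0.38×(255−157) = 157 + 37.24 = 194.24 → 194

rgb(128, 190, 194)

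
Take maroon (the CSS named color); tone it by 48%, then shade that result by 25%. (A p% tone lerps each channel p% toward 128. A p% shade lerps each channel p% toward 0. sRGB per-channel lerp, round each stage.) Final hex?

#602E2E

CSS maroon is rgb(128, 0, 0).
A 48% tone moves each channel 48% toward 128:
  R: 128 + 0.48×(128−128) = 128 + 0 = 128 → 128
  G: 0 + 0.48×(128−0) = 0 + 61.44 = 61.44 → 61
  B: 0 + 0.48×(128−0) = 0 + 61.44 = 61.44 → 61
After the tone: rgb(128, 61, 61) = #803D3D.
A 25% shade moves each channel 25% toward 0:
  R: 128 + 0.25×(0−128) = 128 − 32 = 96 → 96
  G: 61 + 0.25×(0−61) = 61 − 15.25 = 45.75 → 46
  B: 61 + 0.25×(0−61) = 61 − 15.25 = 45.75 → 46
rgb(96, 46, 46) = #602E2E.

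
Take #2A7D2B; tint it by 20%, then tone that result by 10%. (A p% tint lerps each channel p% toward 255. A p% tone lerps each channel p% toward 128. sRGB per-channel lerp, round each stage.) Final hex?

#2A7D2B is rgb(42, 125, 43).
A 20% tint moves each channel 20% toward 255:
  R: 42 + 42.6 = 84.6 → 85
  G: 125 + 26 = 151 → 151
  B: 43 + 0.2×(255−43) = 43 + 42.4 = 85.4 → 85
After the tint: rgb(85, 151, 85) = #559755.
Per channel, c → c + 0.1(128 − c):
  R: 85 + 0.1×(128−85) = 85 + 4.3 = 89.3 → 89
  G: 151 + 0.1×(128−151) = 151 − 2.3 = 148.7 → 149
  B: 85 + 0.1×(128−85) = 85 + 4.3 = 89.3 → 89
rgb(89, 149, 89) = #599559.

#599559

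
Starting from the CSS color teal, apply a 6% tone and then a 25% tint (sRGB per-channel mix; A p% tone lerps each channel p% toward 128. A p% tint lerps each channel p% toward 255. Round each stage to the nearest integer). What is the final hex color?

CSS teal is rgb(0, 128, 128).
Lerp each channel 6% toward 128:
  R: 0 + 0.06×(128−0) = 0 + 7.68 = 7.68 → 8
  G: 128 + 0.06×(128−128) = 128 + 0 = 128 → 128
  B: 128 + 0.06×(128−128) = 128 + 0 = 128 → 128
After the tone: rgb(8, 128, 128) = #088080.
A 25% tint moves each channel 25% toward 255:
  R: 8 + 0.25×(255−8) = 8 + 61.75 = 69.75 → 70
  G: 128 + 0.25×(255−128) = 128 + 31.75 = 159.75 → 160
  B: 128 + 0.25×(255−128) = 128 + 31.75 = 159.75 → 160
rgb(70, 160, 160) = #46a0a0.

#46a0a0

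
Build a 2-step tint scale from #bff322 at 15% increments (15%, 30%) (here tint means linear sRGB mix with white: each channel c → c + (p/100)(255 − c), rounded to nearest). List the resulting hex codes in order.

#bff322 is rgb(191, 243, 34).
15%: (191 + 9.6 = 200.6→201, 243 + 1.8 = 244.8→245, 34 + 33.15 = 67.15→67) → #c9f543
30%: (191 + 19.2 = 210.2→210, 243 + 3.6 = 246.6→247, 34 + 66.3 = 100.3→100) → #d2f764

#c9f543, #d2f764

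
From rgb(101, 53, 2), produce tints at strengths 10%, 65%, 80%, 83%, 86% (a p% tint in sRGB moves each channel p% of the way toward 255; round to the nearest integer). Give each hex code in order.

10%: (101 + 15.4 = 116.4→116, 53 + 20.2 = 73.2→73, 2 + 25.3 = 27.3→27) → #74491B
65%: (101 + 100.1 = 201.1→201, 53 + 131.3 = 184.3→184, 2 + 164.45 = 166.45→166) → #C9B8A6
80%: (101 + 123.2 = 224.2→224, 53 + 161.6 = 214.6→215, 2 + 202.4 = 204.4→204) → #E0D7CC
83%: (101 + 127.82 = 228.82→229, 53 + 167.66 = 220.66→221, 2 + 209.99 = 211.99→212) → #E5DDD4
86%: (101 + 132.44 = 233.44→233, 53 + 173.72 = 226.72→227, 2 + 217.58 = 219.58→220) → #E9E3DC

#74491B, #C9B8A6, #E0D7CC, #E5DDD4, #E9E3DC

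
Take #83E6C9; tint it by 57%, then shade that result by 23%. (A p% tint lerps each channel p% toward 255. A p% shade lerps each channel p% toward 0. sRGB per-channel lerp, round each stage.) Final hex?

#9CBCB3

#83E6C9 is rgb(131, 230, 201).
Per channel, c → c + 0.57(255 − c):
  R: 131 + 0.57×(255−131) = 131 + 70.68 = 201.68 → 202
  G: 230 + 0.57×(255−230) = 230 + 14.25 = 244.25 → 244
  B: 201 + 0.57×(255−201) = 201 + 30.78 = 231.78 → 232
After the tint: rgb(202, 244, 232) = #CAF4E8.
Lerp each channel 23% toward 0:
  R: 202 + 0.23×(0−202) = 202 − 46.46 = 155.54 → 156
  G: 244 + 0.23×(0−244) = 244 − 56.12 = 187.88 → 188
  B: 232 + 0.23×(0−232) = 232 − 53.36 = 178.64 → 179
rgb(156, 188, 179) = #9CBCB3.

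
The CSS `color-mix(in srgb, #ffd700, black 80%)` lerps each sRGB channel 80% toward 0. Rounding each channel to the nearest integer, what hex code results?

#ffd700 is rgb(255, 215, 0).
Per channel, c → c + 0.8(0 − c):
  R: 255 − 204 = 51 → 51
  G: 215 + 0.8×(0−215) = 215 − 172 = 43 → 43
  B: 0 + 0.8×(0−0) = 0 + 0 = 0 → 0
rgb(51, 43, 0) = #332b00.

#332b00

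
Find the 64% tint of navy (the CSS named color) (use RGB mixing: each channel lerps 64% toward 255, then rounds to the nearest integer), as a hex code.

CSS navy is rgb(0, 0, 128).
Per channel, c → c + 0.64(255 − c):
  R: 0 + 163.2 = 163.2 → 163
  G: 0 + 0.64×(255−0) = 0 + 163.2 = 163.2 → 163
  B: 128 + 81.28 = 209.28 → 209
rgb(163, 163, 209) = #a3a3d1.

#a3a3d1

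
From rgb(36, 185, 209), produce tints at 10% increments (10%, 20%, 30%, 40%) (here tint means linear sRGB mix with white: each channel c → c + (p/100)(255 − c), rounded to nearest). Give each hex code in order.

#3ac0d6, #50c7da, #66cedf, #7cd5e3

10%: (36 + 21.9 = 57.9→58, 185 + 7 = 192→192, 209 + 4.6 = 213.6→214) → #3ac0d6
20%: (36 + 43.8 = 79.8→80, 185 + 14 = 199→199, 209 + 9.2 = 218.2→218) → #50c7da
30%: (36 + 65.7 = 101.7→102, 185 + 21 = 206→206, 209 + 13.8 = 222.8→223) → #66cedf
40%: (36 + 87.6 = 123.6→124, 185 + 28 = 213→213, 209 + 18.4 = 227.4→227) → #7cd5e3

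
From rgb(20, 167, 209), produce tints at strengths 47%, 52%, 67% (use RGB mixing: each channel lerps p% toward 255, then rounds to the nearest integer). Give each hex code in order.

47%: (20 + 110.45 = 130.45→130, 167 + 41.36 = 208.36→208, 209 + 21.62 = 230.62→231) → #82D0E7
52%: (20 + 122.2 = 142.2→142, 167 + 45.76 = 212.76→213, 209 + 23.92 = 232.92→233) → #8ED5E9
67%: (20 + 157.45 = 177.45→177, 167 + 58.96 = 225.96→226, 209 + 30.82 = 239.82→240) → #B1E2F0

#82D0E7, #8ED5E9, #B1E2F0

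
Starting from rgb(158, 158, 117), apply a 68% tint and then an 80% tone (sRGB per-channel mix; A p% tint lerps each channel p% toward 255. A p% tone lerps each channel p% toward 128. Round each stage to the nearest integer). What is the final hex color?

A 68% tint moves each channel 68% toward 255:
  R: 158 + 0.68×(255−158) = 158 + 65.96 = 223.96 → 224
  G: 158 + 0.68×(255−158) = 158 + 65.96 = 223.96 → 224
  B: 117 + 93.84 = 210.84 → 211
After the tint: rgb(224, 224, 211) = #E0E0D3.
An 80% tone moves each channel 80% toward 128:
  R: 224 − 76.8 = 147.2 → 147
  G: 224 + 0.8×(128−224) = 224 − 76.8 = 147.2 → 147
  B: 211 + 0.8×(128−211) = 211 − 66.4 = 144.6 → 145
rgb(147, 147, 145) = #939391.

#939391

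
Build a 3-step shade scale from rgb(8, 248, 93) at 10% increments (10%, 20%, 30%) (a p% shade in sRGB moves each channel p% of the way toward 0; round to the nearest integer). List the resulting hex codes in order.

#07df54, #06c64a, #06ae41

10%: (8 − 0.8 = 7.2→7, 248 − 24.8 = 223.2→223, 93 − 9.3 = 83.7→84) → #07df54
20%: (8 − 1.6 = 6.4→6, 248 − 49.6 = 198.4→198, 93 − 18.6 = 74.4→74) → #06c64a
30%: (8 − 2.4 = 5.6→6, 248 − 74.4 = 173.6→174, 93 − 27.9 = 65.1→65) → #06ae41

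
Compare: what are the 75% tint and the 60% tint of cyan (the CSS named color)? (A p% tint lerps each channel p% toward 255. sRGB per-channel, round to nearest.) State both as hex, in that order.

CSS cyan is rgb(0, 255, 255).
75% tint:
  R: 0 + 0.75×(255−0) = 0 + 191.25 = 191.25 → 191
  G: 255 + 0.75×(255−255) = 255 + 0 = 255 → 255
  B: 255 + 0.75×(255−255) = 255 + 0 = 255 → 255
  → #bfffff
60% tint:
  R: 0 + 0.6×(255−0) = 0 + 153 = 153 → 153
  G: 255 + 0.6×(255−255) = 255 + 0 = 255 → 255
  B: 255 + 0.6×(255−255) = 255 + 0 = 255 → 255
  → #99ffff

#bfffff, #99ffff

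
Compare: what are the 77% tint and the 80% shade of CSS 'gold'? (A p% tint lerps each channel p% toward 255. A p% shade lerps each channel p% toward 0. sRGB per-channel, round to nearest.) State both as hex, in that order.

CSS gold is rgb(255, 215, 0).
77% tint:
  R: 255 + 0.77×(255−255) = 255 + 0 = 255 → 255
  G: 215 + 0.77×(255−215) = 215 + 30.8 = 245.8 → 246
  B: 0 + 196.35 = 196.35 → 196
  → #FFF6C4
80% shade:
  R: 255 + 0.8×(0−255) = 255 − 204 = 51 → 51
  G: 215 + 0.8×(0−215) = 215 − 172 = 43 → 43
  B: 0 + 0.8×(0−0) = 0 + 0 = 0 → 0
  → #332B00

#FFF6C4, #332B00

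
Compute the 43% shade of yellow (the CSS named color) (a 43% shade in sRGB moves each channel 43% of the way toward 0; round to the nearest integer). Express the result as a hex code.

CSS yellow is rgb(255, 255, 0).
A 43% shade moves each channel 43% toward 0:
  R: 255 + 0.43×(0−255) = 255 − 109.65 = 145.35 → 145
  G: 255 − 109.65 = 145.35 → 145
  B: 0 + 0.43×(0−0) = 0 + 0 = 0 → 0
rgb(145, 145, 0) = #919100.

#919100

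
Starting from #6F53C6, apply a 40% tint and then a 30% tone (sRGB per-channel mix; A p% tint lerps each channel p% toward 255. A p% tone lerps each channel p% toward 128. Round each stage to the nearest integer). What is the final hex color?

#9D91C1

#6F53C6 is rgb(111, 83, 198).
A 40% tint moves each channel 40% toward 255:
  R: 111 + 0.4×(255−111) = 111 + 57.6 = 168.6 → 169
  G: 83 + 0.4×(255−83) = 83 + 68.8 = 151.8 → 152
  B: 198 + 0.4×(255−198) = 198 + 22.8 = 220.8 → 221
After the tint: rgb(169, 152, 221) = #A998DD.
Per channel, c → c + 0.3(128 − c):
  R: 169 + 0.3×(128−169) = 169 − 12.3 = 156.7 → 157
  G: 152 + 0.3×(128−152) = 152 − 7.2 = 144.8 → 145
  B: 221 − 27.9 = 193.1 → 193
rgb(157, 145, 193) = #9D91C1.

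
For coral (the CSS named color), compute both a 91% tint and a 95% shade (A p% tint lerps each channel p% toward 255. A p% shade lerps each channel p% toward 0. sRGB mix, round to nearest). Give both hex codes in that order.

#fff3ef, #0d0604

CSS coral is rgb(255, 127, 80).
91% tint:
  R: 255 + 0 = 255 → 255
  G: 127 + 116.48 = 243.48 → 243
  B: 80 + 159.25 = 239.25 → 239
  → #fff3ef
95% shade:
  R: 255 + 0.95×(0−255) = 255 − 242.25 = 12.75 → 13
  G: 127 + 0.95×(0−127) = 127 − 120.65 = 6.35 → 6
  B: 80 − 76 = 4 → 4
  → #0d0604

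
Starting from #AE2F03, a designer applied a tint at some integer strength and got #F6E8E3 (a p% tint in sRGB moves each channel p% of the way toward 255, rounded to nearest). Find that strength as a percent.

#AE2F03 is rgb(174, 47, 3); #F6E8E3 is rgb(246, 232, 227).
On the B channel (widest range): 227 ≈ 3 + (p/100)(255 − 3), so p ≈ 100×(227 − 3)/(255 − 3) = 22400/252 = 88.89.
p = 89 reproduces all three channels after rounding.

89%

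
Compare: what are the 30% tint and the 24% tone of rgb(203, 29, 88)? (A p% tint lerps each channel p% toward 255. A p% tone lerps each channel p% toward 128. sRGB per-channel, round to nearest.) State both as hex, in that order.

#db618a, #b93562

30% tint:
  R: 203 + 0.3×(255−203) = 203 + 15.6 = 218.6 → 219
  G: 29 + 0.3×(255−29) = 29 + 67.8 = 96.8 → 97
  B: 88 + 0.3×(255−88) = 88 + 50.1 = 138.1 → 138
  → #db618a
24% tone:
  R: 203 − 18 = 185 → 185
  G: 29 + 0.24×(128−29) = 29 + 23.76 = 52.76 → 53
  B: 88 + 0.24×(128−88) = 88 + 9.6 = 97.6 → 98
  → #b93562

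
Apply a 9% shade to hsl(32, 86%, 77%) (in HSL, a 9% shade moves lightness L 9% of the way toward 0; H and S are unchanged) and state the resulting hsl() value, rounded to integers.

hsl(32, 86%, 70%)

L moves 9% from 77 toward 0: 77 − 6.93 = 70.07 → 70.
H and S are unchanged.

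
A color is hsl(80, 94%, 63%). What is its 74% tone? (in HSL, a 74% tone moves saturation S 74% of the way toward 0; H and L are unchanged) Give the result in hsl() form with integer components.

hsl(80, 24%, 63%)

S moves 74% from 94 toward 0: 94 − 69.56 = 24.44 → 24.
H and L are unchanged.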